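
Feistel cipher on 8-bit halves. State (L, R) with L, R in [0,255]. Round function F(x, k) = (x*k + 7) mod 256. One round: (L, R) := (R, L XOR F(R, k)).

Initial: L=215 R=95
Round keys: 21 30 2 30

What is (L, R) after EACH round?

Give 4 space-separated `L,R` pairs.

Round 1 (k=21): L=95 R=5
Round 2 (k=30): L=5 R=194
Round 3 (k=2): L=194 R=142
Round 4 (k=30): L=142 R=105

Answer: 95,5 5,194 194,142 142,105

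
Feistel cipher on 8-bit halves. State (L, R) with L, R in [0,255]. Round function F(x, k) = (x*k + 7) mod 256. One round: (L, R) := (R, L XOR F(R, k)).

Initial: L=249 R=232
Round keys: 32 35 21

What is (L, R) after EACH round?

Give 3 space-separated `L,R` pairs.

Answer: 232,254 254,41 41,154

Derivation:
Round 1 (k=32): L=232 R=254
Round 2 (k=35): L=254 R=41
Round 3 (k=21): L=41 R=154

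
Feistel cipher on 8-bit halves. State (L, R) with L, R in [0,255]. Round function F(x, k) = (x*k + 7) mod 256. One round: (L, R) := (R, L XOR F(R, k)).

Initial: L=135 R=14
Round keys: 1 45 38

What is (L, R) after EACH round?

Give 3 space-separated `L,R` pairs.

Answer: 14,146 146,191 191,243

Derivation:
Round 1 (k=1): L=14 R=146
Round 2 (k=45): L=146 R=191
Round 3 (k=38): L=191 R=243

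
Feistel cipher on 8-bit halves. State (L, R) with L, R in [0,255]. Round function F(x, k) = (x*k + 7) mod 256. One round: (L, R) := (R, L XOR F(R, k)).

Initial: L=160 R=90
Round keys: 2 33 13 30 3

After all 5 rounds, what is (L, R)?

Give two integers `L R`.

Answer: 103 216

Derivation:
Round 1 (k=2): L=90 R=27
Round 2 (k=33): L=27 R=216
Round 3 (k=13): L=216 R=228
Round 4 (k=30): L=228 R=103
Round 5 (k=3): L=103 R=216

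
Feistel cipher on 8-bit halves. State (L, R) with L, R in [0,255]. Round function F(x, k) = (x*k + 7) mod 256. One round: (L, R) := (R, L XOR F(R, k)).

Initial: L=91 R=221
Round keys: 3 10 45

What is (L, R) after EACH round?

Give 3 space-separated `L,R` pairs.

Round 1 (k=3): L=221 R=197
Round 2 (k=10): L=197 R=100
Round 3 (k=45): L=100 R=94

Answer: 221,197 197,100 100,94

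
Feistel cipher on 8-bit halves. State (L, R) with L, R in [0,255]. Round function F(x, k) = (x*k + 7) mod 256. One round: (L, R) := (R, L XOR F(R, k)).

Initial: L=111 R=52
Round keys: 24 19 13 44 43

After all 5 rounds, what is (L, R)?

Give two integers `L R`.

Round 1 (k=24): L=52 R=136
Round 2 (k=19): L=136 R=43
Round 3 (k=13): L=43 R=190
Round 4 (k=44): L=190 R=132
Round 5 (k=43): L=132 R=141

Answer: 132 141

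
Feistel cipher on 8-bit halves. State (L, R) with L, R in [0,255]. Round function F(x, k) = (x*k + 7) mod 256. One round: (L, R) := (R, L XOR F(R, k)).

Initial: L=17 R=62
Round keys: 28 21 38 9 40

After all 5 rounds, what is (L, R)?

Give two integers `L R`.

Answer: 229 104

Derivation:
Round 1 (k=28): L=62 R=222
Round 2 (k=21): L=222 R=3
Round 3 (k=38): L=3 R=167
Round 4 (k=9): L=167 R=229
Round 5 (k=40): L=229 R=104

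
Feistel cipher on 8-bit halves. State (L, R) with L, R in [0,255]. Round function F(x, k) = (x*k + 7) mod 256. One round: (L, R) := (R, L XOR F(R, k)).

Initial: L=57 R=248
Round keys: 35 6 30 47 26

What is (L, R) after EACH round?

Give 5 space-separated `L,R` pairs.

Answer: 248,214 214,243 243,87 87,243 243,226

Derivation:
Round 1 (k=35): L=248 R=214
Round 2 (k=6): L=214 R=243
Round 3 (k=30): L=243 R=87
Round 4 (k=47): L=87 R=243
Round 5 (k=26): L=243 R=226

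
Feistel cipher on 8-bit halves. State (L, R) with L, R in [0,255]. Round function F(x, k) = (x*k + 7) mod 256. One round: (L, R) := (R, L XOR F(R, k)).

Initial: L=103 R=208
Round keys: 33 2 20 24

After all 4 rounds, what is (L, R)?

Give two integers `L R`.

Round 1 (k=33): L=208 R=176
Round 2 (k=2): L=176 R=183
Round 3 (k=20): L=183 R=227
Round 4 (k=24): L=227 R=248

Answer: 227 248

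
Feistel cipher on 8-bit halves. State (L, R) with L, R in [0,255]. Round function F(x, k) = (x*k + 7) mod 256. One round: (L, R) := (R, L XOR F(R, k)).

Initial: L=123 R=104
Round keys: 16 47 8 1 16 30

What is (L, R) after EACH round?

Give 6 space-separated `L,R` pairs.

Round 1 (k=16): L=104 R=252
Round 2 (k=47): L=252 R=35
Round 3 (k=8): L=35 R=227
Round 4 (k=1): L=227 R=201
Round 5 (k=16): L=201 R=116
Round 6 (k=30): L=116 R=86

Answer: 104,252 252,35 35,227 227,201 201,116 116,86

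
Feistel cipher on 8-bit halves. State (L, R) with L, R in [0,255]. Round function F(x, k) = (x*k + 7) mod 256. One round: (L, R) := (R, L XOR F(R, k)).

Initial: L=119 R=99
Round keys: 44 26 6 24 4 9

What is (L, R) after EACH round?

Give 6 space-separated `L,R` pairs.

Round 1 (k=44): L=99 R=124
Round 2 (k=26): L=124 R=252
Round 3 (k=6): L=252 R=147
Round 4 (k=24): L=147 R=51
Round 5 (k=4): L=51 R=64
Round 6 (k=9): L=64 R=116

Answer: 99,124 124,252 252,147 147,51 51,64 64,116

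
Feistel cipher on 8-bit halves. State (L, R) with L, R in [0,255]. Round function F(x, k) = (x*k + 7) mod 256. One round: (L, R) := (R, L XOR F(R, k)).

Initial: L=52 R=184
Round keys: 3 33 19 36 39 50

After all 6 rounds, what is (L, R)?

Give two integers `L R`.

Round 1 (k=3): L=184 R=27
Round 2 (k=33): L=27 R=58
Round 3 (k=19): L=58 R=78
Round 4 (k=36): L=78 R=197
Round 5 (k=39): L=197 R=68
Round 6 (k=50): L=68 R=138

Answer: 68 138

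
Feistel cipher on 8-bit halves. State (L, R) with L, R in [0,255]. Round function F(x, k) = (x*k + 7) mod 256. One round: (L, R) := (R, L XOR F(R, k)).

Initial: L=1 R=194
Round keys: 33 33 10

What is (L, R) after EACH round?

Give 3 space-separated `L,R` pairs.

Answer: 194,8 8,205 205,1

Derivation:
Round 1 (k=33): L=194 R=8
Round 2 (k=33): L=8 R=205
Round 3 (k=10): L=205 R=1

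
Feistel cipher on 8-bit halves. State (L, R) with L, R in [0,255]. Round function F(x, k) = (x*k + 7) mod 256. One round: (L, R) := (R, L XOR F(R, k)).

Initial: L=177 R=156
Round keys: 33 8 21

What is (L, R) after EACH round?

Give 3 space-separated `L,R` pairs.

Answer: 156,146 146,11 11,124

Derivation:
Round 1 (k=33): L=156 R=146
Round 2 (k=8): L=146 R=11
Round 3 (k=21): L=11 R=124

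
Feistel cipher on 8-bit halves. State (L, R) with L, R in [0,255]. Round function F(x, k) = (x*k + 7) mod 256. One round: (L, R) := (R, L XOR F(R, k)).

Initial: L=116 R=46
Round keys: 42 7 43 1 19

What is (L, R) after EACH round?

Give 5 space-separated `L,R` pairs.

Round 1 (k=42): L=46 R=231
Round 2 (k=7): L=231 R=118
Round 3 (k=43): L=118 R=62
Round 4 (k=1): L=62 R=51
Round 5 (k=19): L=51 R=238

Answer: 46,231 231,118 118,62 62,51 51,238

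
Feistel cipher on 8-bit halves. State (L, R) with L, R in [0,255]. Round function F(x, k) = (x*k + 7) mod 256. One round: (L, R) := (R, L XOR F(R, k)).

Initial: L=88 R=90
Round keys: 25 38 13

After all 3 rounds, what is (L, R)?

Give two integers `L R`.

Round 1 (k=25): L=90 R=137
Round 2 (k=38): L=137 R=7
Round 3 (k=13): L=7 R=235

Answer: 7 235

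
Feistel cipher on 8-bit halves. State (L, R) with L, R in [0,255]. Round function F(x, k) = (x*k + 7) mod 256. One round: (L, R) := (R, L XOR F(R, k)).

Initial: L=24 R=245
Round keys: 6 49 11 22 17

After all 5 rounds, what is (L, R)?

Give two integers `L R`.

Answer: 176 152

Derivation:
Round 1 (k=6): L=245 R=221
Round 2 (k=49): L=221 R=161
Round 3 (k=11): L=161 R=47
Round 4 (k=22): L=47 R=176
Round 5 (k=17): L=176 R=152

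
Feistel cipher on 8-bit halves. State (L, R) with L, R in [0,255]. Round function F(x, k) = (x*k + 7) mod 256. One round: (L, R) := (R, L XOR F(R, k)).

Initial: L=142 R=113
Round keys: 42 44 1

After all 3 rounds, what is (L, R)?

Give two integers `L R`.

Round 1 (k=42): L=113 R=31
Round 2 (k=44): L=31 R=42
Round 3 (k=1): L=42 R=46

Answer: 42 46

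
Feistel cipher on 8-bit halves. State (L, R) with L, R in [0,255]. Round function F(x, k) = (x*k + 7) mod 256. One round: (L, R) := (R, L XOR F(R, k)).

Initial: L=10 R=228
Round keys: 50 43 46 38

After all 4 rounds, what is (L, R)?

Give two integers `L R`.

Answer: 246 49

Derivation:
Round 1 (k=50): L=228 R=133
Round 2 (k=43): L=133 R=186
Round 3 (k=46): L=186 R=246
Round 4 (k=38): L=246 R=49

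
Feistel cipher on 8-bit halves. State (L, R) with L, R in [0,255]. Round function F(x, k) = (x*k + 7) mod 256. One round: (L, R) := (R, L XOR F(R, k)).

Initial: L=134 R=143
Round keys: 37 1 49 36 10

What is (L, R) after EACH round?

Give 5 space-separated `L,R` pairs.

Round 1 (k=37): L=143 R=52
Round 2 (k=1): L=52 R=180
Round 3 (k=49): L=180 R=79
Round 4 (k=36): L=79 R=151
Round 5 (k=10): L=151 R=162

Answer: 143,52 52,180 180,79 79,151 151,162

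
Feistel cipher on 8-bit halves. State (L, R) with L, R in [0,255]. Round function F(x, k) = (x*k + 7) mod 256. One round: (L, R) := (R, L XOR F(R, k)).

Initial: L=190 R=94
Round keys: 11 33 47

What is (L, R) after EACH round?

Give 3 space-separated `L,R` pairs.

Round 1 (k=11): L=94 R=175
Round 2 (k=33): L=175 R=200
Round 3 (k=47): L=200 R=16

Answer: 94,175 175,200 200,16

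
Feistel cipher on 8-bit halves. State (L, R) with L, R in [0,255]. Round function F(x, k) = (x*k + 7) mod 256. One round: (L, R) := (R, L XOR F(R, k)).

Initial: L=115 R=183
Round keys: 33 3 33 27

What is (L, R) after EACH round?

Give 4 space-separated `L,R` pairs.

Round 1 (k=33): L=183 R=237
Round 2 (k=3): L=237 R=121
Round 3 (k=33): L=121 R=77
Round 4 (k=27): L=77 R=95

Answer: 183,237 237,121 121,77 77,95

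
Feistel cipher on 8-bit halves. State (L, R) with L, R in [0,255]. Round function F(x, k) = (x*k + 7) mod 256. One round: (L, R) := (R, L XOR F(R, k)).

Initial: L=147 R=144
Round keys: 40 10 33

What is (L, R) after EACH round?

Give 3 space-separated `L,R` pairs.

Answer: 144,20 20,95 95,82

Derivation:
Round 1 (k=40): L=144 R=20
Round 2 (k=10): L=20 R=95
Round 3 (k=33): L=95 R=82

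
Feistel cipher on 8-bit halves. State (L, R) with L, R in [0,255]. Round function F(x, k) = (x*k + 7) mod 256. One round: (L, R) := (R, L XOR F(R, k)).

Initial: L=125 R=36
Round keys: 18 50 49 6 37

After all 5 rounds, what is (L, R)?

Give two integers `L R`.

Round 1 (k=18): L=36 R=242
Round 2 (k=50): L=242 R=111
Round 3 (k=49): L=111 R=180
Round 4 (k=6): L=180 R=80
Round 5 (k=37): L=80 R=35

Answer: 80 35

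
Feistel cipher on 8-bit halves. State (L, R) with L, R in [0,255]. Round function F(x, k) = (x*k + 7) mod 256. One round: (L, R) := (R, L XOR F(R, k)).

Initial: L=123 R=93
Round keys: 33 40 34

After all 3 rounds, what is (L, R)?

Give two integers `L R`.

Answer: 130 52

Derivation:
Round 1 (k=33): L=93 R=127
Round 2 (k=40): L=127 R=130
Round 3 (k=34): L=130 R=52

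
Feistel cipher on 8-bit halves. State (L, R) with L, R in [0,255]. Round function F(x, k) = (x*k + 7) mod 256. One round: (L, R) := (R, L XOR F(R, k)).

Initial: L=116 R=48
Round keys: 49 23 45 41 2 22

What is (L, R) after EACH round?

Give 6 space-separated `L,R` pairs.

Round 1 (k=49): L=48 R=67
Round 2 (k=23): L=67 R=60
Round 3 (k=45): L=60 R=208
Round 4 (k=41): L=208 R=107
Round 5 (k=2): L=107 R=13
Round 6 (k=22): L=13 R=78

Answer: 48,67 67,60 60,208 208,107 107,13 13,78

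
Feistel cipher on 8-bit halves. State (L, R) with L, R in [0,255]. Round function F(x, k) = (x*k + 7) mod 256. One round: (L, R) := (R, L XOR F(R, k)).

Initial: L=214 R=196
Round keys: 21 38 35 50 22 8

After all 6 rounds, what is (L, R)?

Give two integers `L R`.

Round 1 (k=21): L=196 R=205
Round 2 (k=38): L=205 R=177
Round 3 (k=35): L=177 R=247
Round 4 (k=50): L=247 R=244
Round 5 (k=22): L=244 R=8
Round 6 (k=8): L=8 R=179

Answer: 8 179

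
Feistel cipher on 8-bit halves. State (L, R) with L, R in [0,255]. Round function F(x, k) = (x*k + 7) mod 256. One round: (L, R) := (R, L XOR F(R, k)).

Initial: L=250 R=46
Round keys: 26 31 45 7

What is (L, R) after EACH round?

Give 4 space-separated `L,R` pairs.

Answer: 46,73 73,240 240,126 126,137

Derivation:
Round 1 (k=26): L=46 R=73
Round 2 (k=31): L=73 R=240
Round 3 (k=45): L=240 R=126
Round 4 (k=7): L=126 R=137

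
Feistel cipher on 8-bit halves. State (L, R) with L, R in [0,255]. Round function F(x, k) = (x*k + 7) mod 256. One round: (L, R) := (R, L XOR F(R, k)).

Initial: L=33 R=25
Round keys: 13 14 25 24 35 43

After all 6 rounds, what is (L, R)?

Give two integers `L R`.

Round 1 (k=13): L=25 R=109
Round 2 (k=14): L=109 R=228
Round 3 (k=25): L=228 R=38
Round 4 (k=24): L=38 R=115
Round 5 (k=35): L=115 R=230
Round 6 (k=43): L=230 R=218

Answer: 230 218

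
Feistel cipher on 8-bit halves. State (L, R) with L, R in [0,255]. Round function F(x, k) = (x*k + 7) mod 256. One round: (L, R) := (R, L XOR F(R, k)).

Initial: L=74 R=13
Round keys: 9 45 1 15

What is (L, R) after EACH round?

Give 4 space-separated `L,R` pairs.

Round 1 (k=9): L=13 R=54
Round 2 (k=45): L=54 R=136
Round 3 (k=1): L=136 R=185
Round 4 (k=15): L=185 R=86

Answer: 13,54 54,136 136,185 185,86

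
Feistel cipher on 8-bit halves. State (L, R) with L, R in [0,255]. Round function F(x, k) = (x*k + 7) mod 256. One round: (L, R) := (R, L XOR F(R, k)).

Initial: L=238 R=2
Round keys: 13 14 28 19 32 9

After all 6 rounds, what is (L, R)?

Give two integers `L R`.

Round 1 (k=13): L=2 R=207
Round 2 (k=14): L=207 R=91
Round 3 (k=28): L=91 R=52
Round 4 (k=19): L=52 R=184
Round 5 (k=32): L=184 R=51
Round 6 (k=9): L=51 R=106

Answer: 51 106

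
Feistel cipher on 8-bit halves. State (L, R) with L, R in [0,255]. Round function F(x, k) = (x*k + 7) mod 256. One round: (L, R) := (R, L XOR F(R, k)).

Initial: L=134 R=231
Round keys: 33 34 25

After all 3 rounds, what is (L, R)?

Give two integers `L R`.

Answer: 112 191

Derivation:
Round 1 (k=33): L=231 R=72
Round 2 (k=34): L=72 R=112
Round 3 (k=25): L=112 R=191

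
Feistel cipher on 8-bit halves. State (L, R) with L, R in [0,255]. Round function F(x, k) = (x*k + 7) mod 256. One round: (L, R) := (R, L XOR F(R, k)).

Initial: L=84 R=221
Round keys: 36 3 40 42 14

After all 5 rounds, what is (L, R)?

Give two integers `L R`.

Answer: 110 43

Derivation:
Round 1 (k=36): L=221 R=79
Round 2 (k=3): L=79 R=41
Round 3 (k=40): L=41 R=32
Round 4 (k=42): L=32 R=110
Round 5 (k=14): L=110 R=43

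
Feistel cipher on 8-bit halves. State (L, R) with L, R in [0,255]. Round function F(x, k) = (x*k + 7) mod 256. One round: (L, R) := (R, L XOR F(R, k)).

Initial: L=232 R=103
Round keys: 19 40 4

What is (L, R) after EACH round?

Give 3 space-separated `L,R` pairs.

Round 1 (k=19): L=103 R=68
Round 2 (k=40): L=68 R=192
Round 3 (k=4): L=192 R=67

Answer: 103,68 68,192 192,67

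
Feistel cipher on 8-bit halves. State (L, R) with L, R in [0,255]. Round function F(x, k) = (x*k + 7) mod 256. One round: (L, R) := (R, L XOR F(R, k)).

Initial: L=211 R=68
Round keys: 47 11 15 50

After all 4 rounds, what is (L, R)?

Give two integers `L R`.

Answer: 84 92

Derivation:
Round 1 (k=47): L=68 R=80
Round 2 (k=11): L=80 R=51
Round 3 (k=15): L=51 R=84
Round 4 (k=50): L=84 R=92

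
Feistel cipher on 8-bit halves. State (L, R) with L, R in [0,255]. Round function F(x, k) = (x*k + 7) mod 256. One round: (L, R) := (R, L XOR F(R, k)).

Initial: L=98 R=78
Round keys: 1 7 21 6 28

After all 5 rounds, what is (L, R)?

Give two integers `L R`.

Answer: 117 161

Derivation:
Round 1 (k=1): L=78 R=55
Round 2 (k=7): L=55 R=198
Round 3 (k=21): L=198 R=114
Round 4 (k=6): L=114 R=117
Round 5 (k=28): L=117 R=161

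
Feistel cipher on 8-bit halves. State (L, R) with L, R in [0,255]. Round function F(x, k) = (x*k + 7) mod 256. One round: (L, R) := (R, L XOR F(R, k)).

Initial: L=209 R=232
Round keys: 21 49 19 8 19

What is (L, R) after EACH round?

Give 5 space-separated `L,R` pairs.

Answer: 232,222 222,109 109,192 192,106 106,37

Derivation:
Round 1 (k=21): L=232 R=222
Round 2 (k=49): L=222 R=109
Round 3 (k=19): L=109 R=192
Round 4 (k=8): L=192 R=106
Round 5 (k=19): L=106 R=37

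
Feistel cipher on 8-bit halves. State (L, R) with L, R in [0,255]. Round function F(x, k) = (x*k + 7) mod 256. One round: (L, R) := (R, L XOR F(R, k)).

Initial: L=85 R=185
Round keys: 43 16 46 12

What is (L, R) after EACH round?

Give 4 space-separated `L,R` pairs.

Round 1 (k=43): L=185 R=79
Round 2 (k=16): L=79 R=78
Round 3 (k=46): L=78 R=68
Round 4 (k=12): L=68 R=121

Answer: 185,79 79,78 78,68 68,121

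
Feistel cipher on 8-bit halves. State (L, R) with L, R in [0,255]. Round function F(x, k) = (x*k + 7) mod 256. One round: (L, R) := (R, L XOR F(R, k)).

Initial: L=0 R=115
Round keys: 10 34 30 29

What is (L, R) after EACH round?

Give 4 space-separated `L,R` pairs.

Round 1 (k=10): L=115 R=133
Round 2 (k=34): L=133 R=194
Round 3 (k=30): L=194 R=70
Round 4 (k=29): L=70 R=55

Answer: 115,133 133,194 194,70 70,55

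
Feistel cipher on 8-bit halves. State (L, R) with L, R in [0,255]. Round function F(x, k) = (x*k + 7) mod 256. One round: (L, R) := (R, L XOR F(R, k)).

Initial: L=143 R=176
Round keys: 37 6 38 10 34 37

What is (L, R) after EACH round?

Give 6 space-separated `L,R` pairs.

Answer: 176,248 248,103 103,169 169,198 198,250 250,239

Derivation:
Round 1 (k=37): L=176 R=248
Round 2 (k=6): L=248 R=103
Round 3 (k=38): L=103 R=169
Round 4 (k=10): L=169 R=198
Round 5 (k=34): L=198 R=250
Round 6 (k=37): L=250 R=239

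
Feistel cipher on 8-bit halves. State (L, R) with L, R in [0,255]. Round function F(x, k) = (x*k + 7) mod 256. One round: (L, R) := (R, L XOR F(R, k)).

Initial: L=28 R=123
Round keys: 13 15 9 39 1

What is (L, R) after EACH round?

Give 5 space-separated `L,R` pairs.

Answer: 123,90 90,54 54,183 183,222 222,82

Derivation:
Round 1 (k=13): L=123 R=90
Round 2 (k=15): L=90 R=54
Round 3 (k=9): L=54 R=183
Round 4 (k=39): L=183 R=222
Round 5 (k=1): L=222 R=82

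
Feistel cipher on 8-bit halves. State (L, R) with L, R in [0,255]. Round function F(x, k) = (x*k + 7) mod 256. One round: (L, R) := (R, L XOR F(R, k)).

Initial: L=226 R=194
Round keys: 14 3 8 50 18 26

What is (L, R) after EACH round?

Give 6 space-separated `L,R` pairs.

Answer: 194,65 65,8 8,6 6,59 59,43 43,94

Derivation:
Round 1 (k=14): L=194 R=65
Round 2 (k=3): L=65 R=8
Round 3 (k=8): L=8 R=6
Round 4 (k=50): L=6 R=59
Round 5 (k=18): L=59 R=43
Round 6 (k=26): L=43 R=94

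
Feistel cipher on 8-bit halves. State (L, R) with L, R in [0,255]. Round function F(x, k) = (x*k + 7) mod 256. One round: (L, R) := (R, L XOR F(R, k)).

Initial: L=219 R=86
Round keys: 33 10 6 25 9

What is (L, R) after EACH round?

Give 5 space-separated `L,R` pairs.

Answer: 86,198 198,149 149,67 67,7 7,5

Derivation:
Round 1 (k=33): L=86 R=198
Round 2 (k=10): L=198 R=149
Round 3 (k=6): L=149 R=67
Round 4 (k=25): L=67 R=7
Round 5 (k=9): L=7 R=5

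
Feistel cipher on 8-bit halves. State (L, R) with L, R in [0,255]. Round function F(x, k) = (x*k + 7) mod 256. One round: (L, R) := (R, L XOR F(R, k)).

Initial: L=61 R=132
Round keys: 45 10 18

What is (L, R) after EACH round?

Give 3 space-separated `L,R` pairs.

Answer: 132,6 6,199 199,3

Derivation:
Round 1 (k=45): L=132 R=6
Round 2 (k=10): L=6 R=199
Round 3 (k=18): L=199 R=3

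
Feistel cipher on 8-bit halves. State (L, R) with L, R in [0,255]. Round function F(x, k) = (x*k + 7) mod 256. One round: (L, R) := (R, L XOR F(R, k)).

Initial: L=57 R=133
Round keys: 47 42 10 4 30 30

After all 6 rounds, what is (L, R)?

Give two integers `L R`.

Answer: 117 218

Derivation:
Round 1 (k=47): L=133 R=75
Round 2 (k=42): L=75 R=208
Round 3 (k=10): L=208 R=108
Round 4 (k=4): L=108 R=103
Round 5 (k=30): L=103 R=117
Round 6 (k=30): L=117 R=218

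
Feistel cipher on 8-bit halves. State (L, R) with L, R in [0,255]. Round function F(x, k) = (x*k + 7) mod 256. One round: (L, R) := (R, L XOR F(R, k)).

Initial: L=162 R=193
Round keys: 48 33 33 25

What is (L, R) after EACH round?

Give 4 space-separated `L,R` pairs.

Round 1 (k=48): L=193 R=149
Round 2 (k=33): L=149 R=253
Round 3 (k=33): L=253 R=49
Round 4 (k=25): L=49 R=45

Answer: 193,149 149,253 253,49 49,45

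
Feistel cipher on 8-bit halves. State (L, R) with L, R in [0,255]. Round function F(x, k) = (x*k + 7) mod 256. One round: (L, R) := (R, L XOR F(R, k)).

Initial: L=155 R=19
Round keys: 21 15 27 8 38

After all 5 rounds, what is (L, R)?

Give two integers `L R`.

Round 1 (k=21): L=19 R=13
Round 2 (k=15): L=13 R=217
Round 3 (k=27): L=217 R=231
Round 4 (k=8): L=231 R=230
Round 5 (k=38): L=230 R=204

Answer: 230 204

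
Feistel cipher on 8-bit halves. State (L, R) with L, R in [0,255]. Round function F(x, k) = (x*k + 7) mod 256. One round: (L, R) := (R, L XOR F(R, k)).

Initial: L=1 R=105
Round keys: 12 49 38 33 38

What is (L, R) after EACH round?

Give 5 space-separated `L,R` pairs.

Answer: 105,242 242,48 48,213 213,76 76,154

Derivation:
Round 1 (k=12): L=105 R=242
Round 2 (k=49): L=242 R=48
Round 3 (k=38): L=48 R=213
Round 4 (k=33): L=213 R=76
Round 5 (k=38): L=76 R=154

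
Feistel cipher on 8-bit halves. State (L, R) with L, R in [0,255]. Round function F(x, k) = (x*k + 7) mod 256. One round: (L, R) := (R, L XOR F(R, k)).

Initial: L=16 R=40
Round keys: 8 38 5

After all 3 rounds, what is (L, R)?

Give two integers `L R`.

Round 1 (k=8): L=40 R=87
Round 2 (k=38): L=87 R=217
Round 3 (k=5): L=217 R=19

Answer: 217 19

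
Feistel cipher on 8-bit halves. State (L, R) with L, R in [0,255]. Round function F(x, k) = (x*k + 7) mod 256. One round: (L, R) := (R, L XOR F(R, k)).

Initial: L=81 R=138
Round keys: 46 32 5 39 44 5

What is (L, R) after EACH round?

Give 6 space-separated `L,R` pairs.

Answer: 138,130 130,205 205,138 138,192 192,141 141,8

Derivation:
Round 1 (k=46): L=138 R=130
Round 2 (k=32): L=130 R=205
Round 3 (k=5): L=205 R=138
Round 4 (k=39): L=138 R=192
Round 5 (k=44): L=192 R=141
Round 6 (k=5): L=141 R=8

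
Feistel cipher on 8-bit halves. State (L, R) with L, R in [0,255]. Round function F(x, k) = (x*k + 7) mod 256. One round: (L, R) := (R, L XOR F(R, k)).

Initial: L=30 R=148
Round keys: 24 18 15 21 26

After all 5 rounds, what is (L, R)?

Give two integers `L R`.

Round 1 (k=24): L=148 R=249
Round 2 (k=18): L=249 R=29
Round 3 (k=15): L=29 R=67
Round 4 (k=21): L=67 R=155
Round 5 (k=26): L=155 R=134

Answer: 155 134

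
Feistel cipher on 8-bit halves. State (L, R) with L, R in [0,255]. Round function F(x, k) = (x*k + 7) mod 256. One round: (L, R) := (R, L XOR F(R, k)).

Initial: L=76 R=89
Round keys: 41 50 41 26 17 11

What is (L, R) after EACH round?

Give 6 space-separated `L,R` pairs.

Round 1 (k=41): L=89 R=4
Round 2 (k=50): L=4 R=150
Round 3 (k=41): L=150 R=9
Round 4 (k=26): L=9 R=103
Round 5 (k=17): L=103 R=215
Round 6 (k=11): L=215 R=35

Answer: 89,4 4,150 150,9 9,103 103,215 215,35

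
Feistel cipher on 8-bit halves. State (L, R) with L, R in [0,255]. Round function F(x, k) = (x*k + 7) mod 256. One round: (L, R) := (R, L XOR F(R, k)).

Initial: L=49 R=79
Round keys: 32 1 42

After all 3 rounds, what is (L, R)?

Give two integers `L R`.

Round 1 (k=32): L=79 R=214
Round 2 (k=1): L=214 R=146
Round 3 (k=42): L=146 R=45

Answer: 146 45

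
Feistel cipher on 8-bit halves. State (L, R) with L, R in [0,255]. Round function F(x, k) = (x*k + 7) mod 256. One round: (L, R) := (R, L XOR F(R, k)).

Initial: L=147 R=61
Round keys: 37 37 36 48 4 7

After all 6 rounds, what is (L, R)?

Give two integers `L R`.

Round 1 (k=37): L=61 R=75
Round 2 (k=37): L=75 R=227
Round 3 (k=36): L=227 R=184
Round 4 (k=48): L=184 R=100
Round 5 (k=4): L=100 R=47
Round 6 (k=7): L=47 R=52

Answer: 47 52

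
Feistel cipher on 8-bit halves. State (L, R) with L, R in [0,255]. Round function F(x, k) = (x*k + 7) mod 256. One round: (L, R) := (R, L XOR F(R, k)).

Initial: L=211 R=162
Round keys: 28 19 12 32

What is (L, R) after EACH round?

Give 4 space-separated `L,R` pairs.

Answer: 162,108 108,169 169,159 159,78

Derivation:
Round 1 (k=28): L=162 R=108
Round 2 (k=19): L=108 R=169
Round 3 (k=12): L=169 R=159
Round 4 (k=32): L=159 R=78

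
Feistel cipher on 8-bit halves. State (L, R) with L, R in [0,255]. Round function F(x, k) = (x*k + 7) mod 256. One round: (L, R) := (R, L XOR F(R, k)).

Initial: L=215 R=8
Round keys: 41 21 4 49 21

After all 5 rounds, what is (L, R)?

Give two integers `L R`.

Answer: 229 171

Derivation:
Round 1 (k=41): L=8 R=152
Round 2 (k=21): L=152 R=119
Round 3 (k=4): L=119 R=123
Round 4 (k=49): L=123 R=229
Round 5 (k=21): L=229 R=171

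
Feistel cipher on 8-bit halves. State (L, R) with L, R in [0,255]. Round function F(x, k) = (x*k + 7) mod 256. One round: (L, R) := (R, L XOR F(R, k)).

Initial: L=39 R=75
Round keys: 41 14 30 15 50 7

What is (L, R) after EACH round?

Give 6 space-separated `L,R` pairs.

Round 1 (k=41): L=75 R=45
Round 2 (k=14): L=45 R=54
Round 3 (k=30): L=54 R=118
Round 4 (k=15): L=118 R=199
Round 5 (k=50): L=199 R=147
Round 6 (k=7): L=147 R=203

Answer: 75,45 45,54 54,118 118,199 199,147 147,203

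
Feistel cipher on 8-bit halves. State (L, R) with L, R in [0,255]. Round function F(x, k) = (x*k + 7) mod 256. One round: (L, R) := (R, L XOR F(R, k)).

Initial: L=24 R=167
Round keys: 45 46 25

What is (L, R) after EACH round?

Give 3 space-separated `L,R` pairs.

Answer: 167,122 122,84 84,65

Derivation:
Round 1 (k=45): L=167 R=122
Round 2 (k=46): L=122 R=84
Round 3 (k=25): L=84 R=65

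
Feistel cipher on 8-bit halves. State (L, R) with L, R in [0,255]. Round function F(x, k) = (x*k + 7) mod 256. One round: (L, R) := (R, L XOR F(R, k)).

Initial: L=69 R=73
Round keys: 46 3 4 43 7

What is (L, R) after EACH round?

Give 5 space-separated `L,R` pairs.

Round 1 (k=46): L=73 R=96
Round 2 (k=3): L=96 R=110
Round 3 (k=4): L=110 R=223
Round 4 (k=43): L=223 R=18
Round 5 (k=7): L=18 R=90

Answer: 73,96 96,110 110,223 223,18 18,90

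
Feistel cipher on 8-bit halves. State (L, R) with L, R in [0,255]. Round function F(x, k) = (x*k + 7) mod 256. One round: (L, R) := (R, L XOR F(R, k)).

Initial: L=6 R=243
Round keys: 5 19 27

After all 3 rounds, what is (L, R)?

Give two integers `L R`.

Round 1 (k=5): L=243 R=192
Round 2 (k=19): L=192 R=180
Round 3 (k=27): L=180 R=195

Answer: 180 195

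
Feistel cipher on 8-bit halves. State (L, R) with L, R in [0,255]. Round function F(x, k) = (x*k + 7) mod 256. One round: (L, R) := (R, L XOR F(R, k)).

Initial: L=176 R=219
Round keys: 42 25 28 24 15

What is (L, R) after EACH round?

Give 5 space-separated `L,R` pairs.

Answer: 219,69 69,31 31,46 46,72 72,17

Derivation:
Round 1 (k=42): L=219 R=69
Round 2 (k=25): L=69 R=31
Round 3 (k=28): L=31 R=46
Round 4 (k=24): L=46 R=72
Round 5 (k=15): L=72 R=17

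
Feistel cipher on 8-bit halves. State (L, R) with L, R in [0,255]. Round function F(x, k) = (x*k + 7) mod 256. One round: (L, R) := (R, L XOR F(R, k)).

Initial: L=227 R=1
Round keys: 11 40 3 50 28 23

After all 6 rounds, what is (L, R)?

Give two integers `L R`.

Answer: 99 133

Derivation:
Round 1 (k=11): L=1 R=241
Round 2 (k=40): L=241 R=174
Round 3 (k=3): L=174 R=224
Round 4 (k=50): L=224 R=105
Round 5 (k=28): L=105 R=99
Round 6 (k=23): L=99 R=133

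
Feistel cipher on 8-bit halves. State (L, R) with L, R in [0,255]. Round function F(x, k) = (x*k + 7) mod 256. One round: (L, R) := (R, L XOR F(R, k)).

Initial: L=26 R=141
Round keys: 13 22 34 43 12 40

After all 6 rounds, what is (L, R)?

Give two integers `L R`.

Round 1 (k=13): L=141 R=42
Round 2 (k=22): L=42 R=46
Round 3 (k=34): L=46 R=9
Round 4 (k=43): L=9 R=164
Round 5 (k=12): L=164 R=190
Round 6 (k=40): L=190 R=19

Answer: 190 19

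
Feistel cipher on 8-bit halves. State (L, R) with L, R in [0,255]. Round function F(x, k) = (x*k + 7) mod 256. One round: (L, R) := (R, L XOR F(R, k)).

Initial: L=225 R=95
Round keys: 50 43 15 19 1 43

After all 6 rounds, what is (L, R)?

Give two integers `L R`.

Round 1 (k=50): L=95 R=116
Round 2 (k=43): L=116 R=220
Round 3 (k=15): L=220 R=159
Round 4 (k=19): L=159 R=8
Round 5 (k=1): L=8 R=144
Round 6 (k=43): L=144 R=63

Answer: 144 63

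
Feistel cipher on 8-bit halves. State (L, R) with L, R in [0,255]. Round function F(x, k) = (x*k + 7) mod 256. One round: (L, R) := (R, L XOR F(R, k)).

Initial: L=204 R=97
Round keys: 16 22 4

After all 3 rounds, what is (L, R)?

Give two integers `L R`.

Answer: 184 60

Derivation:
Round 1 (k=16): L=97 R=219
Round 2 (k=22): L=219 R=184
Round 3 (k=4): L=184 R=60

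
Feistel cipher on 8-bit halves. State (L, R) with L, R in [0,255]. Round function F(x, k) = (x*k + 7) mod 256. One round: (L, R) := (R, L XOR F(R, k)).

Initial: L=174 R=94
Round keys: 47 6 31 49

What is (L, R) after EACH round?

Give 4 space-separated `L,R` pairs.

Answer: 94,231 231,47 47,95 95,25

Derivation:
Round 1 (k=47): L=94 R=231
Round 2 (k=6): L=231 R=47
Round 3 (k=31): L=47 R=95
Round 4 (k=49): L=95 R=25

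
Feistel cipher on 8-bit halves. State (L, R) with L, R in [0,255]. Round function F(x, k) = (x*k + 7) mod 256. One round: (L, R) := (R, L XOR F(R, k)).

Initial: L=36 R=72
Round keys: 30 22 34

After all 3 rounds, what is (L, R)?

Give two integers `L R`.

Round 1 (k=30): L=72 R=83
Round 2 (k=22): L=83 R=97
Round 3 (k=34): L=97 R=186

Answer: 97 186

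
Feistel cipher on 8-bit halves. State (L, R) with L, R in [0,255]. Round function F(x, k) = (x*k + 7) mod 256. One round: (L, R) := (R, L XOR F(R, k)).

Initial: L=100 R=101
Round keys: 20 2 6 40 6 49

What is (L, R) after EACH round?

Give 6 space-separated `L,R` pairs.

Answer: 101,143 143,64 64,8 8,7 7,57 57,247

Derivation:
Round 1 (k=20): L=101 R=143
Round 2 (k=2): L=143 R=64
Round 3 (k=6): L=64 R=8
Round 4 (k=40): L=8 R=7
Round 5 (k=6): L=7 R=57
Round 6 (k=49): L=57 R=247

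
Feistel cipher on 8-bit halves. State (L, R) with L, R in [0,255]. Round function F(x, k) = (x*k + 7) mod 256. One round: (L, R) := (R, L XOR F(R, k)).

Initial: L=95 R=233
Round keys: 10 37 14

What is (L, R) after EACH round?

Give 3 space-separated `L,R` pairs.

Answer: 233,126 126,212 212,225

Derivation:
Round 1 (k=10): L=233 R=126
Round 2 (k=37): L=126 R=212
Round 3 (k=14): L=212 R=225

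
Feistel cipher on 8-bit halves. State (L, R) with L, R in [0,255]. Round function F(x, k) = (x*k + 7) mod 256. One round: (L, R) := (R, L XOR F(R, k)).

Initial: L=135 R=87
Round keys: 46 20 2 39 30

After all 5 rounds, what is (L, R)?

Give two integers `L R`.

Round 1 (k=46): L=87 R=46
Round 2 (k=20): L=46 R=200
Round 3 (k=2): L=200 R=185
Round 4 (k=39): L=185 R=254
Round 5 (k=30): L=254 R=114

Answer: 254 114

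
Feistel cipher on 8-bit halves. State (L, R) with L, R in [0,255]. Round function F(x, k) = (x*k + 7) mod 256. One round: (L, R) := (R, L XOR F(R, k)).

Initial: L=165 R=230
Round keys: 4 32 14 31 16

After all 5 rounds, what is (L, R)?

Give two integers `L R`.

Round 1 (k=4): L=230 R=58
Round 2 (k=32): L=58 R=161
Round 3 (k=14): L=161 R=239
Round 4 (k=31): L=239 R=89
Round 5 (k=16): L=89 R=120

Answer: 89 120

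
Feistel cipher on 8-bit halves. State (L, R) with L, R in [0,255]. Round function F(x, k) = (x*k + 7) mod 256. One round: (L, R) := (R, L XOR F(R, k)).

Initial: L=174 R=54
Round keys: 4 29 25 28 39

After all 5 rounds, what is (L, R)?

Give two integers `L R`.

Round 1 (k=4): L=54 R=113
Round 2 (k=29): L=113 R=226
Round 3 (k=25): L=226 R=104
Round 4 (k=28): L=104 R=133
Round 5 (k=39): L=133 R=34

Answer: 133 34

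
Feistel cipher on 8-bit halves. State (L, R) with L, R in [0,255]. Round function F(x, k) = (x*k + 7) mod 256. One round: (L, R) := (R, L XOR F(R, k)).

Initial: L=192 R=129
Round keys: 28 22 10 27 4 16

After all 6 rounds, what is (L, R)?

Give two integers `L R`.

Answer: 135 124

Derivation:
Round 1 (k=28): L=129 R=227
Round 2 (k=22): L=227 R=8
Round 3 (k=10): L=8 R=180
Round 4 (k=27): L=180 R=11
Round 5 (k=4): L=11 R=135
Round 6 (k=16): L=135 R=124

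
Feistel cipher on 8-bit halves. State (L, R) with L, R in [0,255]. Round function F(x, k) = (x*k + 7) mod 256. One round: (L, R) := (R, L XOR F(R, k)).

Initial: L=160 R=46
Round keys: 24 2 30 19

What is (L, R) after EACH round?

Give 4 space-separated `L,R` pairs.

Round 1 (k=24): L=46 R=247
Round 2 (k=2): L=247 R=219
Round 3 (k=30): L=219 R=70
Round 4 (k=19): L=70 R=226

Answer: 46,247 247,219 219,70 70,226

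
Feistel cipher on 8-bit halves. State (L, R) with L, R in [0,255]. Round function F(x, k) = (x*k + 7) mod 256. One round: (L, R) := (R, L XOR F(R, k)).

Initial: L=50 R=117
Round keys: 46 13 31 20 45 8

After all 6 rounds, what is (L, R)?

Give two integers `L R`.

Round 1 (k=46): L=117 R=63
Round 2 (k=13): L=63 R=79
Round 3 (k=31): L=79 R=167
Round 4 (k=20): L=167 R=92
Round 5 (k=45): L=92 R=148
Round 6 (k=8): L=148 R=251

Answer: 148 251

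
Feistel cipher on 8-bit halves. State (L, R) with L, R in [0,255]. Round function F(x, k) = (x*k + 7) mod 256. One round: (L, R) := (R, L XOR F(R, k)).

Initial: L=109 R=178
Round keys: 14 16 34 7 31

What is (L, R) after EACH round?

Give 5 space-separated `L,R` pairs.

Round 1 (k=14): L=178 R=174
Round 2 (k=16): L=174 R=85
Round 3 (k=34): L=85 R=255
Round 4 (k=7): L=255 R=85
Round 5 (k=31): L=85 R=173

Answer: 178,174 174,85 85,255 255,85 85,173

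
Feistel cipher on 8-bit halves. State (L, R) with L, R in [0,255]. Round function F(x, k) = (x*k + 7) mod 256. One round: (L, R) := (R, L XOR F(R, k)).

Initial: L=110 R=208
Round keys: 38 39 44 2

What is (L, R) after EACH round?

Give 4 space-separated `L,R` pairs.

Round 1 (k=38): L=208 R=137
Round 2 (k=39): L=137 R=54
Round 3 (k=44): L=54 R=198
Round 4 (k=2): L=198 R=165

Answer: 208,137 137,54 54,198 198,165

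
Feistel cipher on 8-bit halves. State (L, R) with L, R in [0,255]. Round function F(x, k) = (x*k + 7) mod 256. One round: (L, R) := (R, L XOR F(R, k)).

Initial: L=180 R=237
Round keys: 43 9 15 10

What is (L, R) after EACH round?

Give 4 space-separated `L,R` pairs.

Round 1 (k=43): L=237 R=98
Round 2 (k=9): L=98 R=148
Round 3 (k=15): L=148 R=209
Round 4 (k=10): L=209 R=165

Answer: 237,98 98,148 148,209 209,165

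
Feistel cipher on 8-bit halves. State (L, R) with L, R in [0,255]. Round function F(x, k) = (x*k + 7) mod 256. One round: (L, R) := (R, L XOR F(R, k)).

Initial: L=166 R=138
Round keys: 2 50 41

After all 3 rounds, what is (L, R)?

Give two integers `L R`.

Round 1 (k=2): L=138 R=189
Round 2 (k=50): L=189 R=123
Round 3 (k=41): L=123 R=7

Answer: 123 7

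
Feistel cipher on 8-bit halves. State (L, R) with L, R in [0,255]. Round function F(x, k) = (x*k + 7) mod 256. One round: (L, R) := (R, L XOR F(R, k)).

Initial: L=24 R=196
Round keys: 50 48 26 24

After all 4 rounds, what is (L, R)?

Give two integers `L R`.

Round 1 (k=50): L=196 R=87
Round 2 (k=48): L=87 R=147
Round 3 (k=26): L=147 R=162
Round 4 (k=24): L=162 R=164

Answer: 162 164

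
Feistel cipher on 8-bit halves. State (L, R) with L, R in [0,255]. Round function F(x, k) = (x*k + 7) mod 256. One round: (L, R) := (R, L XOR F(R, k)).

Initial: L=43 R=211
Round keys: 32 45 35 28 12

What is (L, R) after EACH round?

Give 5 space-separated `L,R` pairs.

Answer: 211,76 76,176 176,91 91,75 75,208

Derivation:
Round 1 (k=32): L=211 R=76
Round 2 (k=45): L=76 R=176
Round 3 (k=35): L=176 R=91
Round 4 (k=28): L=91 R=75
Round 5 (k=12): L=75 R=208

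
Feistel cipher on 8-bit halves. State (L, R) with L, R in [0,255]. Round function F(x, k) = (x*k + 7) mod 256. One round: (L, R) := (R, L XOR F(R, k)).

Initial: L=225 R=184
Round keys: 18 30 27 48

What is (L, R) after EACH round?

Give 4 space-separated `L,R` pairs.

Answer: 184,22 22,35 35,174 174,132

Derivation:
Round 1 (k=18): L=184 R=22
Round 2 (k=30): L=22 R=35
Round 3 (k=27): L=35 R=174
Round 4 (k=48): L=174 R=132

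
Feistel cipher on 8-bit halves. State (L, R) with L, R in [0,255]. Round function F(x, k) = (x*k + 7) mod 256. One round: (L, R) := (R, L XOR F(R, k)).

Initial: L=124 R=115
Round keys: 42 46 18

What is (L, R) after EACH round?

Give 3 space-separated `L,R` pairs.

Round 1 (k=42): L=115 R=153
Round 2 (k=46): L=153 R=246
Round 3 (k=18): L=246 R=202

Answer: 115,153 153,246 246,202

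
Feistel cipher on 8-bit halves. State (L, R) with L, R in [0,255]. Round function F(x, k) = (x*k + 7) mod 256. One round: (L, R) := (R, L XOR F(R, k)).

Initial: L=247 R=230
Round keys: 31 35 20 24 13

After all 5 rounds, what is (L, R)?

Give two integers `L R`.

Answer: 144 242

Derivation:
Round 1 (k=31): L=230 R=22
Round 2 (k=35): L=22 R=239
Round 3 (k=20): L=239 R=165
Round 4 (k=24): L=165 R=144
Round 5 (k=13): L=144 R=242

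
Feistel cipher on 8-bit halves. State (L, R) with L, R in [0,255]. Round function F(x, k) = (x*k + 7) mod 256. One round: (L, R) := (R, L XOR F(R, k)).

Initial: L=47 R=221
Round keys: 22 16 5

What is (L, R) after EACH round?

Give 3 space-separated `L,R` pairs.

Answer: 221,42 42,122 122,67

Derivation:
Round 1 (k=22): L=221 R=42
Round 2 (k=16): L=42 R=122
Round 3 (k=5): L=122 R=67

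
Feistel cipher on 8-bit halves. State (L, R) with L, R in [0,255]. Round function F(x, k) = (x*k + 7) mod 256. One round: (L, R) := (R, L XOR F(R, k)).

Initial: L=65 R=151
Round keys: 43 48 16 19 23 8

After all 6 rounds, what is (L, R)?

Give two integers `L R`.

Round 1 (k=43): L=151 R=37
Round 2 (k=48): L=37 R=96
Round 3 (k=16): L=96 R=34
Round 4 (k=19): L=34 R=237
Round 5 (k=23): L=237 R=112
Round 6 (k=8): L=112 R=106

Answer: 112 106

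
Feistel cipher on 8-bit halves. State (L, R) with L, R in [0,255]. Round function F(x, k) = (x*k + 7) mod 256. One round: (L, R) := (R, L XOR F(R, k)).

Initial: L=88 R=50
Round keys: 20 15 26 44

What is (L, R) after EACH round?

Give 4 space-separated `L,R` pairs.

Round 1 (k=20): L=50 R=183
Round 2 (k=15): L=183 R=242
Round 3 (k=26): L=242 R=44
Round 4 (k=44): L=44 R=101

Answer: 50,183 183,242 242,44 44,101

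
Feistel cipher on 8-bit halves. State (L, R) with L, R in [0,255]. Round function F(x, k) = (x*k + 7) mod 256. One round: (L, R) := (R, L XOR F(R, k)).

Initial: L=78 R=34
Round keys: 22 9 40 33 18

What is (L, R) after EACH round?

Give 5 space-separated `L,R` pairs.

Round 1 (k=22): L=34 R=189
Round 2 (k=9): L=189 R=142
Round 3 (k=40): L=142 R=138
Round 4 (k=33): L=138 R=95
Round 5 (k=18): L=95 R=63

Answer: 34,189 189,142 142,138 138,95 95,63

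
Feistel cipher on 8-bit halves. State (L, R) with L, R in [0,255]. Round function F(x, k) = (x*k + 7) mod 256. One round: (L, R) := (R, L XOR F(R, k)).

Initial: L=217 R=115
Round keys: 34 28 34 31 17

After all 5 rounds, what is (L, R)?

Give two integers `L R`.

Round 1 (k=34): L=115 R=148
Round 2 (k=28): L=148 R=68
Round 3 (k=34): L=68 R=155
Round 4 (k=31): L=155 R=136
Round 5 (k=17): L=136 R=148

Answer: 136 148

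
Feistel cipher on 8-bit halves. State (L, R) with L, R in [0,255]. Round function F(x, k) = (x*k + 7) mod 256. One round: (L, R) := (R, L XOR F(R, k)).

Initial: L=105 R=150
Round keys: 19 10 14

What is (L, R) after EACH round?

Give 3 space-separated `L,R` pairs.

Answer: 150,64 64,17 17,181

Derivation:
Round 1 (k=19): L=150 R=64
Round 2 (k=10): L=64 R=17
Round 3 (k=14): L=17 R=181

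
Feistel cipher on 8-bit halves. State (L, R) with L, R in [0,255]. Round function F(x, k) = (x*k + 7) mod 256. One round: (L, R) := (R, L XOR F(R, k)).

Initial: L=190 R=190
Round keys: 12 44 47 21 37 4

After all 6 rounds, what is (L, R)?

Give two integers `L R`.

Answer: 125 168

Derivation:
Round 1 (k=12): L=190 R=81
Round 2 (k=44): L=81 R=77
Round 3 (k=47): L=77 R=123
Round 4 (k=21): L=123 R=83
Round 5 (k=37): L=83 R=125
Round 6 (k=4): L=125 R=168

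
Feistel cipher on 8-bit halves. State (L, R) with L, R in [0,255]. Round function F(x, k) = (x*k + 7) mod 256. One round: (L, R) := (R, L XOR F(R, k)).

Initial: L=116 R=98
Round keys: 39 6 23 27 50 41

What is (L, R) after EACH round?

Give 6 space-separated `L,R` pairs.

Answer: 98,129 129,111 111,129 129,205 205,144 144,218

Derivation:
Round 1 (k=39): L=98 R=129
Round 2 (k=6): L=129 R=111
Round 3 (k=23): L=111 R=129
Round 4 (k=27): L=129 R=205
Round 5 (k=50): L=205 R=144
Round 6 (k=41): L=144 R=218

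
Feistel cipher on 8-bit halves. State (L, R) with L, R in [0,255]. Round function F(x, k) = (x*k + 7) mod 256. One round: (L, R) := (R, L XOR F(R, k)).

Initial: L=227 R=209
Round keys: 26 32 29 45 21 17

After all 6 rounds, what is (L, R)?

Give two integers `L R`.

Round 1 (k=26): L=209 R=162
Round 2 (k=32): L=162 R=150
Round 3 (k=29): L=150 R=167
Round 4 (k=45): L=167 R=244
Round 5 (k=21): L=244 R=172
Round 6 (k=17): L=172 R=135

Answer: 172 135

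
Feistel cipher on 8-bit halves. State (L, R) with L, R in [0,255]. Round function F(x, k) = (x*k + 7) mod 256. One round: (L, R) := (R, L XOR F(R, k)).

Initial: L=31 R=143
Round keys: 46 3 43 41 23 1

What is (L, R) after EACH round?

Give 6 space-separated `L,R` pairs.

Round 1 (k=46): L=143 R=166
Round 2 (k=3): L=166 R=118
Round 3 (k=43): L=118 R=127
Round 4 (k=41): L=127 R=40
Round 5 (k=23): L=40 R=224
Round 6 (k=1): L=224 R=207

Answer: 143,166 166,118 118,127 127,40 40,224 224,207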